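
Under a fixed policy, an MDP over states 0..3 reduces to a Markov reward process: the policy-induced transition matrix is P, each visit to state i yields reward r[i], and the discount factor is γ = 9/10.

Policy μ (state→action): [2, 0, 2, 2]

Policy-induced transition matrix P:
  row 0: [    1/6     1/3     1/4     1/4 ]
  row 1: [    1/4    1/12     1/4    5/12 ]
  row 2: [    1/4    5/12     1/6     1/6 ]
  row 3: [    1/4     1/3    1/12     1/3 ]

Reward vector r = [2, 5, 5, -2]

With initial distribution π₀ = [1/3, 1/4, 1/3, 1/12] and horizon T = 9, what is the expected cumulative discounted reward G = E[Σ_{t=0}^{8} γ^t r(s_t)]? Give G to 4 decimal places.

t=0: π = [0.3333, 0.2500, 0.3333, 0.0833], E[r] = 3.4167, γ^t·E[r] = 3.416667, running G = 3.416667
t=1: π = [0.2222, 0.2986, 0.2083, 0.2708], E[r] = 2.4375, γ^t·E[r] = 2.193750, running G = 5.610417
t=2: π = [0.2315, 0.2760, 0.1875, 0.3050], E[r] = 2.1707, γ^t·E[r] = 1.758281, running G = 7.368698
t=3: π = [0.2307, 0.2799, 0.1835, 0.3058], E[r] = 2.1673, γ^t·E[r] = 1.579957, running G = 8.948655
t=4: π = [0.2308, 0.2786, 0.1837, 0.3068], E[r] = 2.1598, γ^t·E[r] = 1.417017, running G = 10.365672
t=5: π = [0.2308, 0.2790, 0.1835, 0.3067], E[r] = 2.1608, γ^t·E[r] = 1.275930, running G = 11.641603
t=6: π = [0.2308, 0.2789, 0.1836, 0.3068], E[r] = 2.1604, γ^t·E[r] = 1.148110, running G = 12.789713
t=7: π = [0.2308, 0.2789, 0.1836, 0.3067], E[r] = 2.1605, γ^t·E[r] = 1.033350, running G = 13.823063
t=8: π = [0.2308, 0.2789, 0.1836, 0.3067], E[r] = 2.1604, γ^t·E[r] = 0.930001, running G = 14.753064

G = 14.7531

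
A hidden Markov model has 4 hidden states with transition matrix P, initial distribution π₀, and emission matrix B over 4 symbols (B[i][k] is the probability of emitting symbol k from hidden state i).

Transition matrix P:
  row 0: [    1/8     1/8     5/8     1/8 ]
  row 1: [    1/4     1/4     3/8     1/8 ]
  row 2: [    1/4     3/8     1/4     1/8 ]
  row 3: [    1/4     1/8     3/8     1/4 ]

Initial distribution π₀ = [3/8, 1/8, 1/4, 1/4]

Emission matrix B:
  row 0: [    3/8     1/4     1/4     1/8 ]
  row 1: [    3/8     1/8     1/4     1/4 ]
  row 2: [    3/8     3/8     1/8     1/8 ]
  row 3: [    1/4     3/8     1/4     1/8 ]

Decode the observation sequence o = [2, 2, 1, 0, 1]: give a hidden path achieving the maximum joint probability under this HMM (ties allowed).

path = [3, 0, 2, 0, 2]

t=0: δ = [9.375e-02, 3.125e-02, 3.125e-02, 6.250e-02]  (obs o_0=2)
t=1: δ = [3.906e-03, 2.930e-03, 7.324e-03, 3.906e-03]  ψ = [3, 0, 0, 3]  (obs o_1=2)
t=2: δ = [4.578e-04, 3.433e-04, 9.155e-04, 3.662e-04]  ψ = [2, 2, 0, 3]  (obs o_2=1)
t=3: δ = [8.583e-05, 1.287e-04, 1.073e-04, 2.861e-05]  ψ = [2, 2, 0, 2]  (obs o_3=0)
t=4: δ = [8.047e-06, 5.029e-06, 2.012e-05, 6.035e-06]  ψ = [1, 2, 0, 1]  (obs o_4=1)
backtrack: best end state = 2; path = [3, 0, 2, 0, 2]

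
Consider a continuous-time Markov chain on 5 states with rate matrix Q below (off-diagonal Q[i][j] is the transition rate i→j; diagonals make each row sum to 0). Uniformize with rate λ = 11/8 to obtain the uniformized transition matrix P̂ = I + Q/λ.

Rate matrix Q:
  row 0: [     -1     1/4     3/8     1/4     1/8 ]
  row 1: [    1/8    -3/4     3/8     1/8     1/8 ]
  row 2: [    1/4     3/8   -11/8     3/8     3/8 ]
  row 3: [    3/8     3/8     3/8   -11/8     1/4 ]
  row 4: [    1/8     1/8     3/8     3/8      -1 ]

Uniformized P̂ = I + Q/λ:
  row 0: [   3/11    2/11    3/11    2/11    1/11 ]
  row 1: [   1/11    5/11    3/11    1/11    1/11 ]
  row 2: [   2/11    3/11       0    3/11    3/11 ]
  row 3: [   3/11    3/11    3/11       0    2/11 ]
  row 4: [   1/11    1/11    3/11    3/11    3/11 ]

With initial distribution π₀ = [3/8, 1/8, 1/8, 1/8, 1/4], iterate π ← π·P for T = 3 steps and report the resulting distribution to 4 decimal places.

t=0: π = [0.3750, 0.1250, 0.1250, 0.1250, 0.2500]
t=1: π = [0.1932, 0.2159, 0.2386, 0.1818, 0.1705]
t=2: π = [0.1808, 0.2634, 0.2076, 0.1663, 0.1818]
t=3: π = [0.1729, 0.2711, 0.2161, 0.1630, 0.1768]

π = [0.1729, 0.2711, 0.2161, 0.1630, 0.1768]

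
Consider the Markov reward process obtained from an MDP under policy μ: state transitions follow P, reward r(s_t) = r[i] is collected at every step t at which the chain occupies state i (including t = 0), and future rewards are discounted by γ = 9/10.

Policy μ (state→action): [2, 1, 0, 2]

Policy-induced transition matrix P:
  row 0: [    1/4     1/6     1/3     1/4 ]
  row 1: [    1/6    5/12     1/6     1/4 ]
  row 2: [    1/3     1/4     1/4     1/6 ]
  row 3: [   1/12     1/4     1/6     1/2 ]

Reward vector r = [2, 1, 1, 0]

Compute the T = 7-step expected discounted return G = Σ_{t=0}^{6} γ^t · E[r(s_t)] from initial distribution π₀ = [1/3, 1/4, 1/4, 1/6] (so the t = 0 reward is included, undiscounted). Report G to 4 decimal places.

t=0: π = [0.3333, 0.2500, 0.2500, 0.1667], E[r] = 1.1667, γ^t·E[r] = 1.166667, running G = 1.166667
t=1: π = [0.2222, 0.2639, 0.2431, 0.2708], E[r] = 0.9514, γ^t·E[r] = 0.856250, running G = 2.022917
t=2: π = [0.2031, 0.2755, 0.2240, 0.2975], E[r] = 0.9057, γ^t·E[r] = 0.733594, running G = 2.756510
t=3: π = [0.1961, 0.2790, 0.2192, 0.3057], E[r] = 0.8904, γ^t·E[r] = 0.649125, running G = 3.405635
t=4: π = [0.1941, 0.2802, 0.2176, 0.3082], E[r] = 0.8859, γ^t·E[r] = 0.581244, running G = 3.986879
t=5: π = [0.1934, 0.2805, 0.2171, 0.3089], E[r] = 0.8845, γ^t·E[r] = 0.522303, running G = 4.509182
t=6: π = [0.1932, 0.2806, 0.2170, 0.3091], E[r] = 0.8841, γ^t·E[r] = 0.469849, running G = 4.979031

G = 4.9790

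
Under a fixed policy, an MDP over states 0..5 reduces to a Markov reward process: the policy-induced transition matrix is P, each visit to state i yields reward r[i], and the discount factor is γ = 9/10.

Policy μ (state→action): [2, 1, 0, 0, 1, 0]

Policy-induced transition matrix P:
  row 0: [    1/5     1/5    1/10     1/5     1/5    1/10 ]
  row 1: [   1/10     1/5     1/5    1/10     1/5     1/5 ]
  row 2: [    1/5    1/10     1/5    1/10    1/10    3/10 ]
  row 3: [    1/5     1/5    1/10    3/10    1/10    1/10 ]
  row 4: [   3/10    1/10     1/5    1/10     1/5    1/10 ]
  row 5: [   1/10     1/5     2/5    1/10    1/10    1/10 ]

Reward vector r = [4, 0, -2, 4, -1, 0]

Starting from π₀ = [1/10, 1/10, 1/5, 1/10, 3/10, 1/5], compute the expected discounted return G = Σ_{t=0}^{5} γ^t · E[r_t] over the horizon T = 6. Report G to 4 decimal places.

t=0: π = [0.1000, 0.1000, 0.2000, 0.1000, 0.3000, 0.2000], E[r] = 0.1000, γ^t·E[r] = 0.100000, running G = 0.100000
t=1: π = [0.2000, 0.1500, 0.2200, 0.1300, 0.1500, 0.1500], E[r] = 0.7300, γ^t·E[r] = 0.657000, running G = 0.757000
t=2: π = [0.1850, 0.1630, 0.1970, 0.1460, 0.1500, 0.1590], E[r] = 0.7800, γ^t·E[r] = 0.631800, running G = 1.388800
t=3: π = [0.1828, 0.1653, 0.1987, 0.1477, 0.1498, 0.1557], E[r] = 0.7748, γ^t·E[r] = 0.564829, running G = 1.953629
t=4: π = [0.1829, 0.1652, 0.1981, 0.1478, 0.1498, 0.1563], E[r] = 0.7768, γ^t·E[r] = 0.509678, running G = 2.463307
t=5: π = [0.1828, 0.1652, 0.1982, 0.1479, 0.1498, 0.1561], E[r] = 0.7766, γ^t·E[r] = 0.458578, running G = 2.921885

G = 2.9219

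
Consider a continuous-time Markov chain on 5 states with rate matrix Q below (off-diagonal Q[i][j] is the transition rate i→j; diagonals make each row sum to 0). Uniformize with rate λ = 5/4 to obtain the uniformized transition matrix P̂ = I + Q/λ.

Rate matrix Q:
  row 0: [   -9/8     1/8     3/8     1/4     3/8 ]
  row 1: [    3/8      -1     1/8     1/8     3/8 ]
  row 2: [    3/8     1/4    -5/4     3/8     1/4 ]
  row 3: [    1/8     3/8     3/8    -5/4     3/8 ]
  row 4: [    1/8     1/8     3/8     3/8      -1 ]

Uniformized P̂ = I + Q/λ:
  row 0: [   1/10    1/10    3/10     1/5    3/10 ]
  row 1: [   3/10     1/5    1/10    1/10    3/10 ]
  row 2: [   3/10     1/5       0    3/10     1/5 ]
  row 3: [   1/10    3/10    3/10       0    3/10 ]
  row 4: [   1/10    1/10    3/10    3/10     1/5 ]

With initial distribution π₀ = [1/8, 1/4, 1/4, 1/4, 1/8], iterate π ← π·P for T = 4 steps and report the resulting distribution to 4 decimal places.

t=0: π = [0.1250, 0.2500, 0.2500, 0.2500, 0.1250]
t=1: π = [0.2000, 0.2000, 0.1750, 0.1625, 0.2625]
t=2: π = [0.1750, 0.1700, 0.2075, 0.1913, 0.2563]
t=3: π = [0.1755, 0.1760, 0.2038, 0.1911, 0.2536]
t=4: π = [0.1760, 0.1762, 0.2037, 0.1899, 0.2543]

π = [0.1760, 0.1762, 0.2037, 0.1899, 0.2543]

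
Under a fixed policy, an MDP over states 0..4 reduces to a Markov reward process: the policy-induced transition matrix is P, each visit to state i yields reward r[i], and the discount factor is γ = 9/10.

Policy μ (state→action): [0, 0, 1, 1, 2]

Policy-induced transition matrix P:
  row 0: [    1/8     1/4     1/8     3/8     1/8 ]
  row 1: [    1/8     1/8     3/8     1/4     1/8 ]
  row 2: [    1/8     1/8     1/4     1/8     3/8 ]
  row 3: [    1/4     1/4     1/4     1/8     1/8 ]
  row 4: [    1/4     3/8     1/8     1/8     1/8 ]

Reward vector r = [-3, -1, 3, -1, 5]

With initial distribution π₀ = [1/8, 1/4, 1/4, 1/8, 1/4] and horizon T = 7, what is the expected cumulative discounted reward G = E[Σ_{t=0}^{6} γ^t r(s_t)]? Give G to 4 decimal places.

t=0: π = [0.1250, 0.2500, 0.2500, 0.1250, 0.2500], E[r] = 1.2500, γ^t·E[r] = 1.250000, running G = 1.250000
t=1: π = [0.1719, 0.2188, 0.2344, 0.1875, 0.1875], E[r] = 0.7188, γ^t·E[r] = 0.646875, running G = 1.896875
t=2: π = [0.1719, 0.2168, 0.2324, 0.1953, 0.1836], E[r] = 0.6875, γ^t·E[r] = 0.556875, running G = 2.453750
t=3: π = [0.1724, 0.2168, 0.2327, 0.1951, 0.1831], E[r] = 0.6846, γ^t·E[r] = 0.499052, running G = 2.952802
t=4: π = [0.1723, 0.2167, 0.2327, 0.1952, 0.1832], E[r] = 0.6851, γ^t·E[r] = 0.449507, running G = 3.402309
t=5: π = [0.1723, 0.2167, 0.2327, 0.1952, 0.1832], E[r] = 0.6850, γ^t·E[r] = 0.404511, running G = 3.806820
t=6: π = [0.1723, 0.2167, 0.2327, 0.1952, 0.1832], E[r] = 0.6850, γ^t·E[r] = 0.364058, running G = 4.170878

G = 4.1709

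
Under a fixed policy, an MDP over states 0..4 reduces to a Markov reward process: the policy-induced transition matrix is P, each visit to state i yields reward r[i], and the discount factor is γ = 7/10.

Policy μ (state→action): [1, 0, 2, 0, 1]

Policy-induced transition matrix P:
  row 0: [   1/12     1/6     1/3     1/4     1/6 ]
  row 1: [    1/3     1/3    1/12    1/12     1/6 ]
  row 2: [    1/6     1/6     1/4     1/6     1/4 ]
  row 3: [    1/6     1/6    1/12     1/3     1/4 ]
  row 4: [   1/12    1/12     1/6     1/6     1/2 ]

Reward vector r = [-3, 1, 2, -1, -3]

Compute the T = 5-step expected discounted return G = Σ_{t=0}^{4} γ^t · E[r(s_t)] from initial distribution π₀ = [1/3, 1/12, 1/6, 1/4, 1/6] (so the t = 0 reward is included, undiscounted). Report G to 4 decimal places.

G = -3.0246

t=0: π = [0.3333, 0.0833, 0.1667, 0.2500, 0.1667], E[r] = -1.3333, γ^t·E[r] = -1.333333, running G = -1.333333
t=1: π = [0.1389, 0.1667, 0.2083, 0.2292, 0.2569], E[r] = -0.8333, γ^t·E[r] = -0.583333, running G = -1.916667
t=2: π = [0.1615, 0.1730, 0.1742, 0.2025, 0.2888], E[r] = -1.0318, γ^t·E[r] = -0.505596, running G = -2.422263
t=3: π = [0.1580, 0.1714, 0.1768, 0.1995, 0.2943], E[r] = -1.0313, γ^t·E[r] = -0.353752, running G = -2.776015
t=4: π = [0.1575, 0.1707, 0.1768, 0.1988, 0.2961], E[r] = -1.0355, γ^t·E[r] = -0.248613, running G = -3.024628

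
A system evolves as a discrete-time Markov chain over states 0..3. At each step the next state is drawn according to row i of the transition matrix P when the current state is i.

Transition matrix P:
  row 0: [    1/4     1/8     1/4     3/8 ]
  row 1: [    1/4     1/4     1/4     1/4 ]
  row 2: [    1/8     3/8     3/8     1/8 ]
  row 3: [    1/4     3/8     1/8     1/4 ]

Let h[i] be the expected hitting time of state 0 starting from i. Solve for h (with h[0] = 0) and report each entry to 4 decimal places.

h = [0.0000, 4.5833, 5.2500, 4.5000]

First-step conditioning: h[0] = 0; for i ≠ 0, h[i] = 1 + Σ_k P[i][k]·h[k].
  h[1] = 1 + 1/4·h[1] + 1/4·h[2] + 1/4·h[3]
  h[2] = 1 + 3/8·h[1] + 3/8·h[2] + 1/8·h[3]
  h[3] = 1 + 3/8·h[1] + 1/8·h[2] + 1/4·h[3]
Solving the 3×3 linear system over states ≠ 0 gives exactly h = [0, 55/12, 21/4, 9/2] (h[0] = 0 is the target).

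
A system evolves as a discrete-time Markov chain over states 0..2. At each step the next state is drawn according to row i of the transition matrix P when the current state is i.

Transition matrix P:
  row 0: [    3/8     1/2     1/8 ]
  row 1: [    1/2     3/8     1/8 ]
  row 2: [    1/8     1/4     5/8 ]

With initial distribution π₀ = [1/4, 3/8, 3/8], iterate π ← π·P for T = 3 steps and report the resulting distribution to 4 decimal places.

π = [0.3518, 0.3826, 0.2656]

t=0: π = [0.2500, 0.3750, 0.3750]
t=1: π = [0.3281, 0.3594, 0.3125]
t=2: π = [0.3418, 0.3770, 0.2813]
t=3: π = [0.3518, 0.3826, 0.2656]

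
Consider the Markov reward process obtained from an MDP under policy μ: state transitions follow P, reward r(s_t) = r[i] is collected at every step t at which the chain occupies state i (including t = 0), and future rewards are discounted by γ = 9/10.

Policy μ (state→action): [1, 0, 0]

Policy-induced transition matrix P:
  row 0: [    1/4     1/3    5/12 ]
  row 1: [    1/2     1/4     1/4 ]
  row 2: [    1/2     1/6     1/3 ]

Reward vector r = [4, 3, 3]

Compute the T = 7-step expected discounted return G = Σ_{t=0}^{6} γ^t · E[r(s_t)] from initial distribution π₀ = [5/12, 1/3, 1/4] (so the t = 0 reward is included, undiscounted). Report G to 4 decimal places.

G = 17.7515

t=0: π = [0.4167, 0.3333, 0.2500], E[r] = 3.4167, γ^t·E[r] = 3.416667, running G = 3.416667
t=1: π = [0.3958, 0.2639, 0.3403], E[r] = 3.3958, γ^t·E[r] = 3.056250, running G = 6.472917
t=2: π = [0.4010, 0.2546, 0.3443], E[r] = 3.4010, γ^t·E[r] = 2.754844, running G = 9.227760
t=3: π = [0.3997, 0.2547, 0.3455], E[r] = 3.3997, γ^t·E[r] = 2.478410, running G = 11.706171
t=4: π = [0.4001, 0.2545, 0.3454], E[r] = 3.4001, γ^t·E[r] = 2.230783, running G = 13.936953
t=5: π = [0.4000, 0.2546, 0.3455], E[r] = 3.4000, γ^t·E[r] = 2.007656, running G = 15.944610
t=6: π = [0.4000, 0.2545, 0.3455], E[r] = 3.4000, γ^t·E[r] = 1.806902, running G = 17.751511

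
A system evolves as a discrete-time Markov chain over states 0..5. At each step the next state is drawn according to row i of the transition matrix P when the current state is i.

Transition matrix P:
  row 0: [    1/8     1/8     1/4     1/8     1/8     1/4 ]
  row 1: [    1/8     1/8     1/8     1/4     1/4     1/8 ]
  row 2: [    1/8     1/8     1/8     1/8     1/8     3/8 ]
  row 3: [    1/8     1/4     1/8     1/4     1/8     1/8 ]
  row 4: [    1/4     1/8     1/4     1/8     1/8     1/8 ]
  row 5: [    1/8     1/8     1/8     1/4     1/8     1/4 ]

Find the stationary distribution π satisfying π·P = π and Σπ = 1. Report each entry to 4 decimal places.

π = [0.1430, 0.1493, 0.1608, 0.1941, 0.1437, 0.2092]

Balance equations π_j = Σ_i π_i·P[i][j]:
  π_0 = 1/8·π_0 + 1/8·π_1 + 1/8·π_2 + 1/8·π_3 + 1/4·π_4 + 1/8·π_5
  π_1 = 1/8·π_0 + 1/8·π_1 + 1/8·π_2 + 1/4·π_3 + 1/8·π_4 + 1/8·π_5
  π_2 = 1/4·π_0 + 1/8·π_1 + 1/8·π_2 + 1/8·π_3 + 1/4·π_4 + 1/8·π_5
  π_3 = 1/8·π_0 + 1/4·π_1 + 1/8·π_2 + 1/4·π_3 + 1/8·π_4 + 1/4·π_5
  π_4 = 1/8·π_0 + 1/4·π_1 + 1/8·π_2 + 1/8·π_3 + 1/8·π_4 + 1/8·π_5
  normalize: π_0 + π_1 + π_2 + π_3 + π_4 + π_5 = 1
Solving the linear system gives exactly π = [4696/32849, 4903/32849, 5283/32849, 6375/32849, 4719/32849, 6873/32849].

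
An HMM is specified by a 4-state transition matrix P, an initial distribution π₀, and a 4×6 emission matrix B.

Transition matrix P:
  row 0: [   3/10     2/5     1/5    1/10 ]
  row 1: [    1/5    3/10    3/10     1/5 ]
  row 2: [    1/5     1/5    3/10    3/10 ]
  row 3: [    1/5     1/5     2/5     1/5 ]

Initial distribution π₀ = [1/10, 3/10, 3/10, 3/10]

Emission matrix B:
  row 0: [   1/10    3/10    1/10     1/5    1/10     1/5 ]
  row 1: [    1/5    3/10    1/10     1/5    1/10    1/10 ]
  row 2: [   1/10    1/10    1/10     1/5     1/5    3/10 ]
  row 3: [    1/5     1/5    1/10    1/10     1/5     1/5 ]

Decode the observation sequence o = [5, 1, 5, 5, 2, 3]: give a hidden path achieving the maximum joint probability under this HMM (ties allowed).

t=0: δ = [2.000e-02, 3.000e-02, 9.000e-02, 6.000e-02]  (obs o_0=5)
t=1: δ = [5.400e-03, 5.400e-03, 2.700e-03, 5.400e-03]  ψ = [2, 2, 2, 2]  (obs o_1=1)
t=2: δ = [3.240e-04, 2.160e-04, 6.480e-04, 2.160e-04]  ψ = [0, 0, 3, 1]  (obs o_2=5)
t=3: δ = [2.592e-05, 1.296e-05, 5.832e-05, 3.888e-05]  ψ = [2, 0, 2, 2]  (obs o_3=5)
t=4: δ = [1.166e-06, 1.166e-06, 1.750e-06, 1.750e-06]  ψ = [2, 2, 2, 2]  (obs o_4=2)
t=5: δ = [6.998e-08, 9.331e-08, 1.400e-07, 5.249e-08]  ψ = [0, 0, 3, 2]  (obs o_5=3)
backtrack: best end state = 2; path = [2, 3, 2, 2, 3, 2]

path = [2, 3, 2, 2, 3, 2]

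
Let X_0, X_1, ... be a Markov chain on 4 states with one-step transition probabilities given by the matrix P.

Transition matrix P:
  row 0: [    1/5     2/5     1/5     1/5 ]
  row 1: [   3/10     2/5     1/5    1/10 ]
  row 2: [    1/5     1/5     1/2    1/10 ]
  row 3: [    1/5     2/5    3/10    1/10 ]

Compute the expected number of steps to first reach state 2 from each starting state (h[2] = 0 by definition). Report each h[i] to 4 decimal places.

h = [4.6610, 4.7034, 0.0000, 4.2373]

First-step conditioning: h[2] = 0; for i ≠ 2, h[i] = 1 + Σ_k P[i][k]·h[k].
  h[0] = 1 + 1/5·h[0] + 2/5·h[1] + 1/5·h[3]
  h[1] = 1 + 3/10·h[0] + 2/5·h[1] + 1/10·h[3]
  h[3] = 1 + 1/5·h[0] + 2/5·h[1] + 1/10·h[3]
Solving the 3×3 linear system over states ≠ 2 gives exactly h = [275/59, 555/118, 0, 250/59] (h[2] = 0 is the target).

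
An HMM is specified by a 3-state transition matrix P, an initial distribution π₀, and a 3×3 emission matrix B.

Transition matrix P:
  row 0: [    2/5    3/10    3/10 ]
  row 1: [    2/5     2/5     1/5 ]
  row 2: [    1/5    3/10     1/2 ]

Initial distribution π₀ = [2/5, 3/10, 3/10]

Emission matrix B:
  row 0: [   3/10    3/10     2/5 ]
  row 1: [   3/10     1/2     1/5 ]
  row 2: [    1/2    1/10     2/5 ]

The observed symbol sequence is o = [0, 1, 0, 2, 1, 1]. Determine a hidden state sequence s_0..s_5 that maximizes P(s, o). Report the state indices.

t=0: δ = [1.200e-01, 9.000e-02, 1.500e-01]  (obs o_0=0)
t=1: δ = [1.440e-02, 2.250e-02, 7.500e-03]  ψ = [0, 2, 2]  (obs o_1=1)
t=2: δ = [2.700e-03, 2.700e-03, 2.250e-03]  ψ = [1, 1, 1]  (obs o_2=0)
t=3: δ = [4.320e-04, 2.160e-04, 4.500e-04]  ψ = [0, 1, 2]  (obs o_3=2)
t=4: δ = [5.184e-05, 6.750e-05, 2.250e-05]  ψ = [0, 2, 2]  (obs o_4=1)
t=5: δ = [8.100e-06, 1.350e-05, 1.555e-06]  ψ = [1, 1, 0]  (obs o_5=1)
backtrack: best end state = 1; path = [2, 1, 2, 2, 1, 1]

path = [2, 1, 2, 2, 1, 1]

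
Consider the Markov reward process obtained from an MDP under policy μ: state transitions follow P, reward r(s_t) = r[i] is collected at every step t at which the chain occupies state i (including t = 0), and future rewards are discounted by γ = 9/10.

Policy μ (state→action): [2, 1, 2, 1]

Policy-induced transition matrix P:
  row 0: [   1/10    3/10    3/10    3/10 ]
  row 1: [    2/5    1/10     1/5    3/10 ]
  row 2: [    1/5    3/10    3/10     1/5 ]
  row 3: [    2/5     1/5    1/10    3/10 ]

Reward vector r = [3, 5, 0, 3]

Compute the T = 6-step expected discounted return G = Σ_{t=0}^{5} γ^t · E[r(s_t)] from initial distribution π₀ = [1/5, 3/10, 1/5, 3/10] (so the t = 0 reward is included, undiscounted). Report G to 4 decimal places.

t=0: π = [0.2000, 0.3000, 0.2000, 0.3000], E[r] = 3.0000, γ^t·E[r] = 3.000000, running G = 3.000000
t=1: π = [0.3000, 0.2100, 0.2100, 0.2800], E[r] = 2.7900, γ^t·E[r] = 2.511000, running G = 5.511000
t=2: π = [0.2680, 0.2300, 0.2230, 0.2790], E[r] = 2.7910, γ^t·E[r] = 2.260710, running G = 7.771710
t=3: π = [0.2750, 0.2261, 0.2212, 0.2777], E[r] = 2.7886, γ^t·E[r] = 2.032889, running G = 9.804599
t=4: π = [0.2733, 0.2270, 0.2219, 0.2779], E[r] = 2.7885, γ^t·E[r] = 1.829515, running G = 11.634115
t=5: π = [0.2737, 0.2268, 0.2217, 0.2778], E[r] = 2.7885, γ^t·E[r] = 1.646552, running G = 13.280667

G = 13.2807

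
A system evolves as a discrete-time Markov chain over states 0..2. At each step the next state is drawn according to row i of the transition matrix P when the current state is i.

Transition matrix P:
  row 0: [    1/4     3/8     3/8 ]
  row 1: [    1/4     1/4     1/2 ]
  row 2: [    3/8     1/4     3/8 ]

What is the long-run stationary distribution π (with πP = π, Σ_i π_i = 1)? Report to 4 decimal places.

Balance equations π_j = Σ_i π_i·P[i][j]:
  π_0 = 1/4·π_0 + 1/4·π_1 + 3/8·π_2
  π_1 = 3/8·π_0 + 1/4·π_1 + 1/4·π_2
  normalize: π_0 + π_1 + π_2 = 1
Solving the linear system gives exactly π = [22/73, 21/73, 30/73].

π = [0.3014, 0.2877, 0.4110]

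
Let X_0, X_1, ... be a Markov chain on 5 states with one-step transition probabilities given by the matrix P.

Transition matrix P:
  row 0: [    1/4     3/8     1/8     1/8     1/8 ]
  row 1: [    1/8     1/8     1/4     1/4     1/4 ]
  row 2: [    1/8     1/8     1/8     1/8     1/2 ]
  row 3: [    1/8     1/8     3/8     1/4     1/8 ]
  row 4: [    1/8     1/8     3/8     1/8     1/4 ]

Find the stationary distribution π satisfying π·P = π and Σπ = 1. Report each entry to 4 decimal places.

Balance equations π_j = Σ_i π_i·P[i][j]:
  π_0 = 1/4·π_0 + 1/8·π_1 + 1/8·π_2 + 1/8·π_3 + 1/8·π_4
  π_1 = 3/8·π_0 + 1/8·π_1 + 1/8·π_2 + 1/8·π_3 + 1/8·π_4
  π_2 = 1/8·π_0 + 1/4·π_1 + 1/8·π_2 + 3/8·π_3 + 3/8·π_4
  π_3 = 1/8·π_0 + 1/4·π_1 + 1/8·π_2 + 1/4·π_3 + 1/8·π_4
  normalize: π_0 + π_1 + π_2 + π_3 + π_4 = 1
Solving the linear system gives exactly π = [1/7, 9/56, 143/560, 65/392, 1079/3920].

π = [0.1429, 0.1607, 0.2554, 0.1658, 0.2753]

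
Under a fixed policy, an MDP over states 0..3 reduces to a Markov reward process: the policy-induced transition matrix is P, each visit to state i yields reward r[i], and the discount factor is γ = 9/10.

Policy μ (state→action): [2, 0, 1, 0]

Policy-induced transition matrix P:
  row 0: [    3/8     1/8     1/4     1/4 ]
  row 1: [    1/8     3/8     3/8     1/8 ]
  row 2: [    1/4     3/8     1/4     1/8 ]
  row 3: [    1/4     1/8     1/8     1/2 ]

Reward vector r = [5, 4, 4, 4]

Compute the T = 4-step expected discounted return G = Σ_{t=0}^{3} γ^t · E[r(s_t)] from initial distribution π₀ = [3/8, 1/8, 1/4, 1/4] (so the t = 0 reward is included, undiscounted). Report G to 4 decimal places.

t=0: π = [0.3750, 0.1250, 0.2500, 0.2500], E[r] = 4.3750, γ^t·E[r] = 4.375000, running G = 4.375000
t=1: π = [0.2813, 0.2188, 0.2344, 0.2656], E[r] = 4.2813, γ^t·E[r] = 3.853125, running G = 8.228125
t=2: π = [0.2578, 0.2383, 0.2441, 0.2598], E[r] = 4.2578, γ^t·E[r] = 3.448828, running G = 11.676953
t=3: π = [0.2524, 0.2456, 0.2473, 0.2546], E[r] = 4.2524, γ^t·E[r] = 3.100030, running G = 14.776983

G = 14.7770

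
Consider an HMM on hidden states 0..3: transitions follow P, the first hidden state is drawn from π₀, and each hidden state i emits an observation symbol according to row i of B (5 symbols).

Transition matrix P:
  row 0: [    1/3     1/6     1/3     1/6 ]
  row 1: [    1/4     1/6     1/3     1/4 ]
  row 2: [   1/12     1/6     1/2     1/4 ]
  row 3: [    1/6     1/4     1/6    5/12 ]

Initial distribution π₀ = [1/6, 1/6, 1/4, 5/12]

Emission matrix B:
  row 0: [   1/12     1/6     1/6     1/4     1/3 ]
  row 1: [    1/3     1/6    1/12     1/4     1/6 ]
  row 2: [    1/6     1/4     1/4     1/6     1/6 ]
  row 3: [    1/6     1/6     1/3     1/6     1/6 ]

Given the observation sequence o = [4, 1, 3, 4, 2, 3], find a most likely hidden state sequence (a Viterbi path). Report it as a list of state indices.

path = [2, 2, 2, 2, 2, 2]

t=0: δ = [5.556e-02, 2.778e-02, 4.167e-02, 6.944e-02]  (obs o_0=4)
t=1: δ = [3.086e-03, 2.894e-03, 5.208e-03, 4.823e-03]  ψ = [0, 3, 2, 3]  (obs o_1=1)
t=2: δ = [2.572e-04, 3.014e-04, 4.340e-04, 3.349e-04]  ψ = [0, 3, 2, 3]  (obs o_2=3)
t=3: δ = [2.858e-05, 1.395e-05, 3.617e-05, 2.326e-05]  ψ = [0, 3, 2, 3]  (obs o_3=4)
t=4: δ = [1.588e-06, 5.023e-07, 4.521e-06, 3.230e-06]  ψ = [0, 2, 2, 3]  (obs o_4=2)
t=5: δ = [1.346e-07, 2.019e-07, 3.768e-07, 2.243e-07]  ψ = [3, 3, 2, 3]  (obs o_5=3)
backtrack: best end state = 2; path = [2, 2, 2, 2, 2, 2]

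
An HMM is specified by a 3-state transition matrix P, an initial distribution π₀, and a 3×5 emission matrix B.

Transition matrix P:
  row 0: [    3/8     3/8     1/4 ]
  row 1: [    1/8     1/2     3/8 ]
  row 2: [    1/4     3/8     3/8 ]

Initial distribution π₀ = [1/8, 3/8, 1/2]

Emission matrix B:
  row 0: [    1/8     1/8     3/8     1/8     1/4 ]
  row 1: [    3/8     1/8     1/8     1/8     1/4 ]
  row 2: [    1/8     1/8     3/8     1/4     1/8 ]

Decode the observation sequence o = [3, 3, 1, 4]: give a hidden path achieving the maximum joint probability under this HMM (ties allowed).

path = [2, 2, 1, 1]

t=0: δ = [1.562e-02, 4.688e-02, 1.250e-01]  (obs o_0=3)
t=1: δ = [3.906e-03, 5.859e-03, 1.172e-02]  ψ = [2, 2, 2]  (obs o_1=3)
t=2: δ = [3.662e-04, 5.493e-04, 5.493e-04]  ψ = [2, 2, 2]  (obs o_2=1)
t=3: δ = [3.433e-05, 6.866e-05, 2.575e-05]  ψ = [0, 1, 1]  (obs o_3=4)
backtrack: best end state = 1; path = [2, 2, 1, 1]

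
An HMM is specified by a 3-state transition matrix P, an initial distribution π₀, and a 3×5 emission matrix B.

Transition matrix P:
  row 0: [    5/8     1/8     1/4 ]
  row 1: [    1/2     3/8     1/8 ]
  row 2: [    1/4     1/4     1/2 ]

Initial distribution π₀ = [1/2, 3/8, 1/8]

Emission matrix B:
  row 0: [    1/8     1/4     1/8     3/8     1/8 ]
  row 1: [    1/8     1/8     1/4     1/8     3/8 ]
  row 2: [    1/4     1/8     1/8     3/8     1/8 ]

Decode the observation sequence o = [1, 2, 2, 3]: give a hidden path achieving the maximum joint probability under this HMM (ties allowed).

path = [0, 0, 0, 0]

t=0: δ = [1.250e-01, 4.688e-02, 1.562e-02]  (obs o_0=1)
t=1: δ = [9.766e-03, 4.395e-03, 3.906e-03]  ψ = [0, 1, 0]  (obs o_1=2)
t=2: δ = [7.629e-04, 4.120e-04, 3.052e-04]  ψ = [0, 1, 0]  (obs o_2=2)
t=3: δ = [1.788e-04, 1.931e-05, 7.153e-05]  ψ = [0, 1, 0]  (obs o_3=3)
backtrack: best end state = 0; path = [0, 0, 0, 0]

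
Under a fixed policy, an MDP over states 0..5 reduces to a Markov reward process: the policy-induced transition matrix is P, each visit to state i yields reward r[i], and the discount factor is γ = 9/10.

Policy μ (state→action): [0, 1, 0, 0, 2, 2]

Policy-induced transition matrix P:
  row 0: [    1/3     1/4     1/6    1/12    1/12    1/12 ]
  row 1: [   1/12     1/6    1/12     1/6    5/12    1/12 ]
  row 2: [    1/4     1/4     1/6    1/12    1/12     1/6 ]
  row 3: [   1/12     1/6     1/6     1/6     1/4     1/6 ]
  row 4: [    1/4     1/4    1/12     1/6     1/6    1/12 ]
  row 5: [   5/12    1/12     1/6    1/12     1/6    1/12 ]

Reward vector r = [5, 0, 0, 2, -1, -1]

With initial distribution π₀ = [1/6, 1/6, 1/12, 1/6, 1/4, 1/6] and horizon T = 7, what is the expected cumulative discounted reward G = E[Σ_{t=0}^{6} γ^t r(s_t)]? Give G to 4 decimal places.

t=0: π = [0.1667, 0.1667, 0.0833, 0.1667, 0.2500, 0.1667], E[r] = 0.7500, γ^t·E[r] = 0.750000, running G = 0.750000
t=1: π = [0.2361, 0.1944, 0.1319, 0.1319, 0.2014, 0.1042], E[r] = 1.1389, γ^t·E[r] = 1.025000, running G = 1.775000
t=2: π = [0.2326, 0.2054, 0.1337, 0.1273, 0.1956, 0.1053], E[r] = 1.1169, γ^t·E[r] = 0.904688, running G = 2.679688
t=3: π = [0.2315, 0.2047, 0.1332, 0.1274, 0.1981, 0.1051], E[r] = 1.1089, γ^t·E[r] = 0.808418, running G = 3.488105
t=4: π = [0.2315, 0.2048, 0.1331, 0.1275, 0.1981, 0.1051], E[r] = 1.1092, γ^t·E[r] = 0.727748, running G = 4.215853
t=5: π = [0.2314, 0.2048, 0.1331, 0.1275, 0.1981, 0.1051], E[r] = 1.1089, γ^t·E[r] = 0.654818, running G = 4.870671
t=6: π = [0.2314, 0.2048, 0.1331, 0.1275, 0.1981, 0.1051], E[r] = 1.1089, γ^t·E[r] = 0.589328, running G = 5.459999

G = 5.4600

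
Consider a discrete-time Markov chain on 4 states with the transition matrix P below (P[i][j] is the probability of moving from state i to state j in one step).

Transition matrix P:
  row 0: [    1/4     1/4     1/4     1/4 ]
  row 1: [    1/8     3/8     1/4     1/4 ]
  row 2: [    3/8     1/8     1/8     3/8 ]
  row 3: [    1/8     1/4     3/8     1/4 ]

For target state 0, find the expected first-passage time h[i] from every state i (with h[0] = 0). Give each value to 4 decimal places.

First-step conditioning: h[0] = 0; for i ≠ 0, h[i] = 1 + Σ_k P[i][k]·h[k].
  h[1] = 1 + 3/8·h[1] + 1/4·h[2] + 1/4·h[3]
  h[2] = 1 + 1/8·h[1] + 1/8·h[2] + 3/8·h[3]
  h[3] = 1 + 1/4·h[1] + 3/8·h[2] + 1/4·h[3]
Solving the 3×3 linear system over states ≠ 0 gives exactly h = [0, 568/107, 440/107, 552/107] (h[0] = 0 is the target).

h = [0.0000, 5.3084, 4.1121, 5.1589]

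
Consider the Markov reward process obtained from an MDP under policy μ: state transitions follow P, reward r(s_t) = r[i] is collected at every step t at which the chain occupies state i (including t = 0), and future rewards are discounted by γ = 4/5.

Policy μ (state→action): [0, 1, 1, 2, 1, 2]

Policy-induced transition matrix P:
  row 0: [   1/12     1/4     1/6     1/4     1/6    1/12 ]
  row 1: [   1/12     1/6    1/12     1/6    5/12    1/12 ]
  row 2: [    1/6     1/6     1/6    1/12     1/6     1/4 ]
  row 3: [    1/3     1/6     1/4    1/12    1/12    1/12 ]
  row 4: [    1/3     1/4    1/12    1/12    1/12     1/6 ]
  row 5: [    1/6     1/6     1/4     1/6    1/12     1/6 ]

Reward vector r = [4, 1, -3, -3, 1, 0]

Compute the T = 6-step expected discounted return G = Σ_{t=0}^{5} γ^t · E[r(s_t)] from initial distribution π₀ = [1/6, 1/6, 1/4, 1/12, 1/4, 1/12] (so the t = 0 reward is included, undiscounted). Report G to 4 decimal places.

t=0: π = [0.1667, 0.1667, 0.2500, 0.0833, 0.2500, 0.0833], E[r] = 0.0833, γ^t·E[r] = 0.083333, running G = 0.083333
t=1: π = [0.1944, 0.2014, 0.1458, 0.1319, 0.1736, 0.1528], E[r] = 0.3194, γ^t·E[r] = 0.255556, running G = 0.338889
t=2: π = [0.1846, 0.1973, 0.1591, 0.1453, 0.1788, 0.1348], E[r] = 0.2014, γ^t·E[r] = 0.128889, running G = 0.467778
t=3: π = [0.1889, 0.1970, 0.1587, 0.1418, 0.1778, 0.1360], E[r] = 0.2288, γ^t·E[r] = 0.117136, running G = 0.584914
t=4: π = [0.1878, 0.1972, 0.1586, 0.1426, 0.1779, 0.1359], E[r] = 0.2228, γ^t·E[r] = 0.091269, running G = 0.676183
t=5: π = [0.1880, 0.1971, 0.1586, 0.1424, 0.1779, 0.1359], E[r] = 0.2241, γ^t·E[r] = 0.073426, running G = 0.749609

G = 0.7496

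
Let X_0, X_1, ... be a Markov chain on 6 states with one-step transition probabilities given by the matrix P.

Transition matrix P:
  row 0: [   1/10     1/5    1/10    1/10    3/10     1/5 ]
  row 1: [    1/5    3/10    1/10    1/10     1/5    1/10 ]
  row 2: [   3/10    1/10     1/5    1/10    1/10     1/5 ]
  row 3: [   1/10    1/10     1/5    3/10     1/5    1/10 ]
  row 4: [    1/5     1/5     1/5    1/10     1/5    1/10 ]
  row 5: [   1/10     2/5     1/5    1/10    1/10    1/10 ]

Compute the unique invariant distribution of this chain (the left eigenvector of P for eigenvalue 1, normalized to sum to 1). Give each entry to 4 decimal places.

Balance equations π_j = Σ_i π_i·P[i][j]:
  π_0 = 1/10·π_0 + 1/5·π_1 + 3/10·π_2 + 1/10·π_3 + 1/5·π_4 + 1/10·π_5
  π_1 = 1/5·π_0 + 3/10·π_1 + 1/10·π_2 + 1/10·π_3 + 1/5·π_4 + 2/5·π_5
  π_2 = 1/10·π_0 + 1/10·π_1 + 1/5·π_2 + 1/5·π_3 + 1/5·π_4 + 1/5·π_5
  π_3 = 1/10·π_0 + 1/10·π_1 + 1/10·π_2 + 3/10·π_3 + 1/10·π_4 + 1/10·π_5
  π_4 = 3/10·π_0 + 1/5·π_1 + 1/10·π_2 + 1/5·π_3 + 1/5·π_4 + 1/10·π_5
  normalize: π_0 + π_1 + π_2 + π_3 + π_4 + π_5 = 1
Solving the linear system gives exactly π = [13813/79872, 17581/79872, 12835/79872, 1/8, 15007/79872, 2663/19968].

π = [0.1729, 0.2201, 0.1607, 0.1250, 0.1879, 0.1334]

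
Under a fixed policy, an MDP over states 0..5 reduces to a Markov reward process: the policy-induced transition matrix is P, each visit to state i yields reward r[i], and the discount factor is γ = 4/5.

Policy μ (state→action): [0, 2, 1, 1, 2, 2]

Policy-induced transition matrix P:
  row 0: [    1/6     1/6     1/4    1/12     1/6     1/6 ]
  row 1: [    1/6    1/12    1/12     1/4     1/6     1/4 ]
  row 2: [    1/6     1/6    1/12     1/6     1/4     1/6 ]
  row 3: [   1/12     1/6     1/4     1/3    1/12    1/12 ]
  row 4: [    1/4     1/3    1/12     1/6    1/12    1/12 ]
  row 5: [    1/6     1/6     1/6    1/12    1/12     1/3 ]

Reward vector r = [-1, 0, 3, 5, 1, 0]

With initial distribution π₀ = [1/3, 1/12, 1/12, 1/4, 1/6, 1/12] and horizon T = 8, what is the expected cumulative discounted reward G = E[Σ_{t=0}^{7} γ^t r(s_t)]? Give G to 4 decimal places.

G = 5.6994

t=0: π = [0.3333, 0.0833, 0.0833, 0.2500, 0.1667, 0.0833], E[r] = 1.3333, γ^t·E[r] = 1.333333, running G = 1.333333
t=1: π = [0.1597, 0.1875, 0.1875, 0.1806, 0.1319, 0.1528], E[r] = 1.4375, γ^t·E[r] = 1.150000, running G = 2.483333
t=2: π = [0.1626, 0.1730, 0.1528, 0.1863, 0.1435, 0.1817], E[r] = 1.3709, γ^t·E[r] = 0.877407, running G = 3.360741
t=3: π = [0.1631, 0.1762, 0.1566, 0.1834, 0.1368, 0.1839], E[r] = 1.3608, γ^t·E[r] = 0.696741, running G = 4.057481
t=4: π = [0.1628, 0.1748, 0.1564, 0.1830, 0.1377, 0.1853], E[r] = 1.3592, γ^t·E[r] = 0.556734, running G = 4.614216
t=5: π = [0.1629, 0.1751, 0.1564, 0.1827, 0.1375, 0.1854], E[r] = 1.3575, γ^t·E[r] = 0.444822, running G = 5.059037
t=6: π = [0.1629, 0.1750, 0.1564, 0.1827, 0.1376, 0.1855], E[r] = 1.3572, γ^t·E[r] = 0.355794, running G = 5.414831
t=7: π = [0.1629, 0.1750, 0.1564, 0.1827, 0.1376, 0.1855], E[r] = 1.3571, γ^t·E[r] = 0.284614, running G = 5.699445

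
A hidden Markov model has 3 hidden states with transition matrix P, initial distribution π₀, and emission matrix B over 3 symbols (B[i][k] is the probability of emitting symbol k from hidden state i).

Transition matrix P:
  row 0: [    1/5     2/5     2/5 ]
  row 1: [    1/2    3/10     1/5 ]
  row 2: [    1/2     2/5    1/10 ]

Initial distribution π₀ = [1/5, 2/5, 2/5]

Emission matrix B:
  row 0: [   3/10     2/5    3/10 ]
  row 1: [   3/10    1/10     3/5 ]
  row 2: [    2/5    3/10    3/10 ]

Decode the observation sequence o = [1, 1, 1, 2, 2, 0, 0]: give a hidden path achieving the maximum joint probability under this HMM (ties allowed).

path = [2, 0, 2, 1, 1, 0, 2]

t=0: δ = [8.000e-02, 4.000e-02, 1.200e-01]  (obs o_0=1)
t=1: δ = [2.400e-02, 4.800e-03, 9.600e-03]  ψ = [2, 2, 0]  (obs o_1=1)
t=2: δ = [1.920e-03, 9.600e-04, 2.880e-03]  ψ = [0, 0, 0]  (obs o_2=1)
t=3: δ = [4.320e-04, 6.912e-04, 2.304e-04]  ψ = [2, 2, 0]  (obs o_3=2)
t=4: δ = [1.037e-04, 1.244e-04, 5.184e-05]  ψ = [1, 1, 0]  (obs o_4=2)
t=5: δ = [1.866e-05, 1.244e-05, 1.659e-05]  ψ = [1, 0, 0]  (obs o_5=0)
t=6: δ = [2.488e-06, 2.239e-06, 2.986e-06]  ψ = [2, 0, 0]  (obs o_6=0)
backtrack: best end state = 2; path = [2, 0, 2, 1, 1, 0, 2]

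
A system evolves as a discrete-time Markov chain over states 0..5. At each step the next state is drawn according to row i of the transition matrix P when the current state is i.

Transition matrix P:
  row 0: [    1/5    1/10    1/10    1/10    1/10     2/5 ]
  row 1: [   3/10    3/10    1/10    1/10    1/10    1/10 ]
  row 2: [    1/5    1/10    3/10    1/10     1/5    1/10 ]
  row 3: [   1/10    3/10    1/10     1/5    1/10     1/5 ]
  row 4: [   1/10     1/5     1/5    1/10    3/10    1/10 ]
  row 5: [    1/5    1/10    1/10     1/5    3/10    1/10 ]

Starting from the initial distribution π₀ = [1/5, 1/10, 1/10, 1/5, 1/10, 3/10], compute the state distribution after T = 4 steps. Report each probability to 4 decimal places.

t=0: π = [0.2000, 0.1000, 0.1000, 0.2000, 0.1000, 0.3000]
t=1: π = [0.1800, 0.1700, 0.1300, 0.1500, 0.1900, 0.1800]
t=2: π = [0.1830, 0.1830, 0.1450, 0.1330, 0.1870, 0.1690]
t=3: π = [0.1863, 0.1819, 0.1477, 0.1302, 0.1857, 0.1682]
t=4: π = [0.1866, 0.1810, 0.1481, 0.1298, 0.1856, 0.1689]

π = [0.1866, 0.1810, 0.1481, 0.1298, 0.1856, 0.1689]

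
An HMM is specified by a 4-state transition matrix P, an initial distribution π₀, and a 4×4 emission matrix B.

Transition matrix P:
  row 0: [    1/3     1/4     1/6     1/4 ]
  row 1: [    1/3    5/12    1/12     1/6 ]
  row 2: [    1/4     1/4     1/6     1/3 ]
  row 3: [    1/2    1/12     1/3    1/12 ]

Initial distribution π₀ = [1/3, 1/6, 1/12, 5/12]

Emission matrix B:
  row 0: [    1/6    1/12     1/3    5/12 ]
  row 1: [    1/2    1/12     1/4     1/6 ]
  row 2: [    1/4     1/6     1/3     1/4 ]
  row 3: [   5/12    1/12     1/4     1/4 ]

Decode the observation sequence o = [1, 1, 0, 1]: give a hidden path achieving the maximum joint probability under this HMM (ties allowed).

path = [3, 2, 3, 2]

t=0: δ = [2.778e-02, 1.389e-02, 1.389e-02, 3.472e-02]  (obs o_0=1)
t=1: δ = [1.447e-03, 5.787e-04, 1.929e-03, 5.787e-04]  ψ = [3, 0, 3, 0]  (obs o_1=1)
t=2: δ = [8.038e-05, 2.411e-04, 8.038e-05, 2.679e-04]  ψ = [0, 2, 2, 2]  (obs o_2=0)
t=3: δ = [1.116e-05, 8.372e-06, 1.488e-05, 3.349e-06]  ψ = [3, 1, 3, 1]  (obs o_3=1)
backtrack: best end state = 2; path = [3, 2, 3, 2]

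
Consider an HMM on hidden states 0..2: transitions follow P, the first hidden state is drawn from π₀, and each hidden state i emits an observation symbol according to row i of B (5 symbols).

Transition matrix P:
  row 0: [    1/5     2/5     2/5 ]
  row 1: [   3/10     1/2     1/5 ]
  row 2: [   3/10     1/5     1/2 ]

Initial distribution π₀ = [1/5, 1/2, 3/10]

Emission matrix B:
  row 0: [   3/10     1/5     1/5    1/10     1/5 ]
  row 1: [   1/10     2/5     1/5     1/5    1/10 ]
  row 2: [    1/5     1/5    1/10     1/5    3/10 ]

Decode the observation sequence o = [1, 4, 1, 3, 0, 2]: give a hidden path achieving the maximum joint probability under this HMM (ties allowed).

path = [1, 1, 1, 1, 0, 1]

t=0: δ = [4.000e-02, 2.000e-01, 6.000e-02]  (obs o_0=1)
t=1: δ = [1.200e-02, 1.000e-02, 1.200e-02]  ψ = [1, 1, 1]  (obs o_1=4)
t=2: δ = [7.200e-04, 2.000e-03, 1.200e-03]  ψ = [2, 1, 2]  (obs o_2=1)
t=3: δ = [6.000e-05, 2.000e-04, 1.200e-04]  ψ = [1, 1, 2]  (obs o_3=3)
t=4: δ = [1.800e-05, 1.000e-05, 1.200e-05]  ψ = [1, 1, 2]  (obs o_4=0)
t=5: δ = [7.200e-07, 1.440e-06, 7.200e-07]  ψ = [0, 0, 0]  (obs o_5=2)
backtrack: best end state = 1; path = [1, 1, 1, 1, 0, 1]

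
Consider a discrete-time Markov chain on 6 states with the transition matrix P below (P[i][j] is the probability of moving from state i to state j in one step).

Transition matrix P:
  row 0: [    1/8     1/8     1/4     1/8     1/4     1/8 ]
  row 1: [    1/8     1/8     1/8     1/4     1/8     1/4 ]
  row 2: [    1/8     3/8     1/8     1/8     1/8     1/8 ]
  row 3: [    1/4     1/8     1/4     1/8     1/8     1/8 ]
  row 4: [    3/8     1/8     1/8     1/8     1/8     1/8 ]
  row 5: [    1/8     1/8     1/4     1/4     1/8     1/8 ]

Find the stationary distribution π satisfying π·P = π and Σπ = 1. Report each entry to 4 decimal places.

Balance equations π_j = Σ_i π_i·P[i][j]:
  π_0 = 1/8·π_0 + 1/8·π_1 + 1/8·π_2 + 1/4·π_3 + 3/8·π_4 + 1/8·π_5
  π_1 = 1/8·π_0 + 1/8·π_1 + 3/8·π_2 + 1/8·π_3 + 1/8·π_4 + 1/8·π_5
  π_2 = 1/4·π_0 + 1/8·π_1 + 1/8·π_2 + 1/4·π_3 + 1/8·π_4 + 1/4·π_5
  π_3 = 1/8·π_0 + 1/4·π_1 + 1/8·π_2 + 1/8·π_3 + 1/8·π_4 + 1/4·π_5
  π_4 = 1/4·π_0 + 1/8·π_1 + 1/8·π_2 + 1/8·π_3 + 1/8·π_4 + 1/8·π_5
  normalize: π_0 + π_1 + π_2 + π_3 + π_4 + π_5 = 1
Solving the linear system gives exactly π = [3829/20975, 3601/20975, 7833/41950, 3456/20975, 6201/41950, 3072/20975].

π = [0.1826, 0.1717, 0.1867, 0.1648, 0.1478, 0.1465]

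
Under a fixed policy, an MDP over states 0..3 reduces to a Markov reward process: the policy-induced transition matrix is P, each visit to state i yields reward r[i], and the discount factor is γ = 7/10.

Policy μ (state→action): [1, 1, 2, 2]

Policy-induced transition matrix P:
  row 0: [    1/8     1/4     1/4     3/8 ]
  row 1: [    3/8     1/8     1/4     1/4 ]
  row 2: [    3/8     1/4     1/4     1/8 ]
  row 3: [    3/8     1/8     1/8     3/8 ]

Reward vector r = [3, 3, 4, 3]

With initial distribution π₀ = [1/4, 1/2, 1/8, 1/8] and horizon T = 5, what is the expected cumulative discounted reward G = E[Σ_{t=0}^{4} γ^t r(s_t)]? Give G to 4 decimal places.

t=0: π = [0.2500, 0.5000, 0.1250, 0.1250], E[r] = 3.1250, γ^t·E[r] = 3.125000, running G = 3.125000
t=1: π = [0.3125, 0.1719, 0.2344, 0.2813], E[r] = 3.2344, γ^t·E[r] = 2.264063, running G = 5.389063
t=2: π = [0.2969, 0.1934, 0.2148, 0.2949], E[r] = 3.2148, γ^t·E[r] = 1.575273, running G = 6.964336
t=3: π = [0.3008, 0.1890, 0.2131, 0.2971], E[r] = 3.2131, γ^t·E[r] = 1.102105, running G = 8.066441
t=4: π = [0.2998, 0.1892, 0.2129, 0.2981], E[r] = 3.2129, γ^t·E[r] = 0.771408, running G = 8.837849

G = 8.8378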